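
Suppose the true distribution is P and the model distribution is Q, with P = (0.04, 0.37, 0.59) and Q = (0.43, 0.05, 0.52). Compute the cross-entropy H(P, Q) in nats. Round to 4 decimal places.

H(P,Q) = −Σ p·ln q.
  −0.04·ln(0.43) = 0.03376
  −0.37·ln(0.05) = 1.10842
  −0.59·ln(0.52) = 0.38582
H(P,Q) = 1.5280 nats.

1.5280 nats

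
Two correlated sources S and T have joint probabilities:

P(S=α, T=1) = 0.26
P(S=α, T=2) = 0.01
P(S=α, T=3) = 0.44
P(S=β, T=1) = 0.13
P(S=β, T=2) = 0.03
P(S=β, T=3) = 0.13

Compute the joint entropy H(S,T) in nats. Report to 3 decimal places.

H(S,T) = −Σ p(x,y)·ln p(x,y) over all 6 cells.
  cell (α,1): −0.26·ln0.26 = 0.3502
  cell (α,2): −0.01·ln0.01 = 0.0461
  cell (α,3): −0.44·ln0.44 = 0.3612
  cell (β,1): −0.13·ln0.13 = 0.2652
  cell (β,2): −0.03·ln0.03 = 0.1052
  cell (β,3): −0.13·ln0.13 = 0.2652
Sum = 1.393 nats.

1.393 nats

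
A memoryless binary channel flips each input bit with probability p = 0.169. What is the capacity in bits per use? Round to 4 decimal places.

Binary symmetric channel: C = 1 − h₂(ε) where h₂ is the binary entropy function.
h₂(0.169) = −0.169·log₂0.169 − 0.831·log₂0.831 = 0.6554.
C = 1 − 0.6554 = 0.3446 bits per channel use.

0.3446 bits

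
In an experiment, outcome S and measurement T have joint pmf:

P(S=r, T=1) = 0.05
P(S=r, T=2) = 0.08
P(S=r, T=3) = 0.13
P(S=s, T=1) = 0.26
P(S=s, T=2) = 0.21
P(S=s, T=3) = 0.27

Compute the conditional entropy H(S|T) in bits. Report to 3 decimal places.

Marginals: p(S) = (0.2600, 0.7400), p(T) = (0.3100, 0.2900, 0.4000).
H(S|T) = Σ p(T) · H(S|T=·).
  T=1: p=0.3100, H(S|T=1) = 0.6374
  T=2: p=0.2900, H(S|T=2) = 0.8498
  T=3: p=0.4000, H(S|T=3) = 0.9097
Weighted sum = 0.808 bits.

0.808 bits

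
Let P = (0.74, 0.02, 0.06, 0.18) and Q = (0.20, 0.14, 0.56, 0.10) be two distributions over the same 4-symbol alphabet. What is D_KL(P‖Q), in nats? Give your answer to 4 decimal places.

0.9010 nats

D(P‖Q) = Σ p·ln(p/q).
  0.74·ln(0.74/0.20) = 0.96817
  0.02·ln(0.02/0.14) = -0.03892
  0.06·ln(0.06/0.56) = -0.13402
  0.18·ln(0.18/0.10) = 0.10580
D(P‖Q) = 0.9010 nats.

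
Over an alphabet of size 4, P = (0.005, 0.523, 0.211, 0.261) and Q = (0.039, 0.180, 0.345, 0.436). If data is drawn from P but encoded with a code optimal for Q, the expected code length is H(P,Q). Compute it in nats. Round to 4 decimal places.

1.3543 nats

H(P,Q) = −Σ p·ln q.
  −0.005·ln(0.039) = 0.01622
  −0.523·ln(0.180) = 0.89684
  −0.211·ln(0.345) = 0.22455
  −0.261·ln(0.436) = 0.21666
H(P,Q) = 1.3543 nats.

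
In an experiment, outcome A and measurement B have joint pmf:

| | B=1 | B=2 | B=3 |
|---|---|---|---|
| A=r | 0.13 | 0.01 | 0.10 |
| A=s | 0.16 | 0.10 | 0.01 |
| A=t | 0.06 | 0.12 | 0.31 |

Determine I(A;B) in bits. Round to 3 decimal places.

Marginals: p(A) = (0.2400, 0.2700, 0.4900), p(B) = (0.3500, 0.2300, 0.4200).
I(A;B) = H(A) + H(B) − H(A,B).
H(A) = 1.5084, H(B) = 1.5434, H(A,B) = 2.7373.
I(A;B) = 1.5084 + 1.5434 − 2.7373 = 0.315 bits.

0.315 bits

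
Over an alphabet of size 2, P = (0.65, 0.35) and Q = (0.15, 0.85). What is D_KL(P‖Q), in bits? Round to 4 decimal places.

0.9270 bits

D(P‖Q) = Σ p·log₂(p/q).
  0.65·log₂(0.65/0.15) = 1.37506
  0.35·log₂(0.35/0.85) = -0.44804
D(P‖Q) = 0.9270 bits.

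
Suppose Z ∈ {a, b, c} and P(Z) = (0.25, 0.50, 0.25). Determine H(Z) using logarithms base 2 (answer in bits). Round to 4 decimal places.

H(Z) = −Σ p·log₂ p.
  −(0.25)·log₂(0.25) = 0.50000
  −(0.50)·log₂(0.50) = 0.50000
  −(0.25)·log₂(0.25) = 0.50000
Sum: 0.50000 + 0.50000 + 0.50000 = 1.5000 bits.

1.5000 bits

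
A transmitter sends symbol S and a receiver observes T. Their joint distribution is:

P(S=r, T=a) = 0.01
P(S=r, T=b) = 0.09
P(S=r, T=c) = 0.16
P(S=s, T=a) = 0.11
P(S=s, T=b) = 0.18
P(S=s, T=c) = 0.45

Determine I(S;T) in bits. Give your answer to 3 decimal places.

0.023 bits

Marginals: p(S) = (0.2600, 0.7400), p(T) = (0.1200, 0.2700, 0.6100).
I(S;T) = H(S) + H(T) − H(S,T).
H(S) = 0.8267, H(T) = 1.3121, H(S,T) = 2.1161.
I(S;T) = 0.8267 + 1.3121 − 2.1161 = 0.023 bits.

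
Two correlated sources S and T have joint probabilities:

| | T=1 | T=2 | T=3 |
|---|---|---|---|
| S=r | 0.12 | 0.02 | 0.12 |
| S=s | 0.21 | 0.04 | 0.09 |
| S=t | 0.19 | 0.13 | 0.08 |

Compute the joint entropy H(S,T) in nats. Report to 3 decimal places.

2.043 nats

H(S,T) = −Σ p(x,y)·ln p(x,y) over all 9 cells.
  cell (r,1): −0.12·ln0.12 = 0.2544
  cell (r,2): −0.02·ln0.02 = 0.0782
  cell (r,3): −0.12·ln0.12 = 0.2544
  cell (s,1): −0.21·ln0.21 = 0.3277
  cell (s,2): −0.04·ln0.04 = 0.1288
  cell (s,3): −0.09·ln0.09 = 0.2167
  cell (t,1): −0.19·ln0.19 = 0.3155
  cell (t,2): −0.13·ln0.13 = 0.2652
  cell (t,3): −0.08·ln0.08 = 0.2021
Sum = 2.043 nats.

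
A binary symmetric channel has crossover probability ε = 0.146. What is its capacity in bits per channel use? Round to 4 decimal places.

0.4003 bits

Binary symmetric channel: C = 1 − h₂(ε) where h₂ is the binary entropy function.
h₂(0.146) = −0.146·log₂0.146 − 0.854·log₂0.854 = 0.5997.
C = 1 − 0.5997 = 0.4003 bits per channel use.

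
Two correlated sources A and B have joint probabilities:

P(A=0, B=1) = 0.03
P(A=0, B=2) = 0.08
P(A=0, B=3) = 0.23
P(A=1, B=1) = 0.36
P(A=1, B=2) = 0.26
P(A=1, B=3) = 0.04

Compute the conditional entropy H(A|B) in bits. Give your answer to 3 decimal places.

0.584 bits

Chain rule: H(A|B) = H(A,B) − H(B).
Marginals: p(A) = (0.3400, 0.6600), p(B) = (0.3900, 0.3400, 0.2700).
H(A,B) = 2.1526 bits; H(B) = 1.5690 bits.
H(A|B) = 2.1526 − 1.5690 = 0.584 bits.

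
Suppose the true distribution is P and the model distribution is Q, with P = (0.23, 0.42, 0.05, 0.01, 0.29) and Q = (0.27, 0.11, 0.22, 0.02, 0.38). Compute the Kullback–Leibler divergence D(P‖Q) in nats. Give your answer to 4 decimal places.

0.3664 nats

D(P‖Q) = Σ p·ln(p/q).
  0.23·ln(0.23/0.27) = -0.03688
  0.42·ln(0.42/0.11) = 0.56271
  0.05·ln(0.05/0.22) = -0.07408
  0.01·ln(0.01/0.02) = -0.00693
  0.29·ln(0.29/0.38) = -0.07838
D(P‖Q) = 0.3664 nats.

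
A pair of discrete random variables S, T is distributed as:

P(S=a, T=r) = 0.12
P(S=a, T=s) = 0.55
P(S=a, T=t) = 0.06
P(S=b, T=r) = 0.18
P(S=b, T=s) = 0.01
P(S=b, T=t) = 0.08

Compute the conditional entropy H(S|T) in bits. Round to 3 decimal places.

Chain rule: H(S|T) = H(S,T) − H(T).
Marginals: p(S) = (0.7300, 0.2700), p(T) = (0.3000, 0.5600, 0.1400).
H(S,T) = 1.8882 bits; H(T) = 1.3866 bits.
H(S|T) = 1.8882 − 1.3866 = 0.502 bits.

0.502 bits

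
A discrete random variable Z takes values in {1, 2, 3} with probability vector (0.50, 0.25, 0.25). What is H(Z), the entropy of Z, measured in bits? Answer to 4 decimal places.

1.5000 bits

H(Z) = −Σ p·log₂ p.
  −(0.50)·log₂(0.50) = 0.50000
  −(0.25)·log₂(0.25) = 0.50000
  −(0.25)·log₂(0.25) = 0.50000
Sum: 0.50000 + 0.50000 + 0.50000 = 1.5000 bits.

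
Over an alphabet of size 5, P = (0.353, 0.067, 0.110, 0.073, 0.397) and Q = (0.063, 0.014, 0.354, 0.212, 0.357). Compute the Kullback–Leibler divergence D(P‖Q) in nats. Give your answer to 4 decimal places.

0.5490 nats

D(P‖Q) = Σ p·ln(p/q).
  0.353·ln(0.353/0.063) = 0.60834
  0.067·ln(0.067/0.014) = 0.10490
  0.110·ln(0.110/0.354) = -0.12857
  0.073·ln(0.073/0.212) = -0.07783
  0.397·ln(0.397/0.357) = 0.04216
D(P‖Q) = 0.5490 nats.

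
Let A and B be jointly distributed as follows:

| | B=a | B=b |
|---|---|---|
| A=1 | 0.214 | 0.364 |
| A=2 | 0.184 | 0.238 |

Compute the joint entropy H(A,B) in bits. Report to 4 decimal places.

H(A,B) = −Σ p(x,y)·log₂ p(x,y) over all 4 cells.
  cell (1,a): −0.214·log₂0.214 = 0.47600
  cell (1,b): −0.364·log₂0.364 = 0.53071
  cell (2,a): −0.184·log₂0.184 = 0.44937
  cell (2,b): −0.238·log₂0.238 = 0.49289
Sum = 1.9490 bits.

1.9490 bits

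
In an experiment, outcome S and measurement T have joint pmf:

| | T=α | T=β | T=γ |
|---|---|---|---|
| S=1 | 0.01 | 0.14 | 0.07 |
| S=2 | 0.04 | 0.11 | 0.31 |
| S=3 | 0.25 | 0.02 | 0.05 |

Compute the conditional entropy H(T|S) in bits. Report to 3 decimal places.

1.099 bits

Chain rule: H(T|S) = H(S,T) − H(S).
Marginals: p(S) = (0.2200, 0.4600, 0.3200), p(T) = (0.3000, 0.2700, 0.4300).
H(S,T) = 2.6209 bits; H(S) = 1.5219 bits.
H(T|S) = 2.6209 − 1.5219 = 1.099 bits.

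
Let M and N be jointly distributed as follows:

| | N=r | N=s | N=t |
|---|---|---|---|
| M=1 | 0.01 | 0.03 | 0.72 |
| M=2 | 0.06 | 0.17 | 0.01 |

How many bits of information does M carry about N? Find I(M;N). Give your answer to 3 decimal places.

0.555 bits

Marginals: p(M) = (0.7600, 0.2400), p(N) = (0.0700, 0.2000, 0.7300).
I(M;N) = H(M) + H(N) − H(M,N).
H(M) = 0.7950, H(N) = 1.0644, H(M,N) = 1.3040.
I(M;N) = 0.7950 + 1.0644 − 1.3040 = 0.555 bits.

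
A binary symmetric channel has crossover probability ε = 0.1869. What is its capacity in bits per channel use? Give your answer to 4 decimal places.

0.3051 bits

Binary symmetric channel: C = 1 − h₂(ε) where h₂ is the binary entropy function.
h₂(0.1869) = −0.1869·log₂0.1869 − 0.8131·log₂0.8131 = 0.6949.
C = 1 − 0.6949 = 0.3051 bits per channel use.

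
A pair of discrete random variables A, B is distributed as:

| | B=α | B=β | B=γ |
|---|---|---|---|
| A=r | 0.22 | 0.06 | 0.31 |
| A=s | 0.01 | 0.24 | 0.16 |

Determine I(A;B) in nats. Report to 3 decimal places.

0.184 nats

Marginals: p(A) = (0.5900, 0.4100), p(B) = (0.2300, 0.3000, 0.4700).
I(A;B) = Σ p(x,y)·ln[p(x,y)/(p(x)p(y))].
  (r,α): 0.22·ln(1.6212) = 0.1063
  (r,β): 0.06·ln(0.3390) = -0.0649
  (r,γ): 0.31·ln(1.1179) = 0.0346
  (s,α): 0.01·ln(0.1060) = -0.0224
  (s,β): 0.24·ln(1.9512) = 0.1604
  (s,γ): 0.16·ln(0.8303) = -0.0298
Sum = 0.184 nats.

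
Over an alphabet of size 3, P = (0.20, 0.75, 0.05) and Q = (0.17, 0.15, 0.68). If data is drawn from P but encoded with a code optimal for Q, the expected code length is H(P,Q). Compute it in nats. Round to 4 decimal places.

1.7965 nats

H(P,Q) = −Σ p·ln q.
  −0.20·ln(0.17) = 0.35439
  −0.75·ln(0.15) = 1.42284
  −0.05·ln(0.68) = 0.01928
H(P,Q) = 1.7965 nats.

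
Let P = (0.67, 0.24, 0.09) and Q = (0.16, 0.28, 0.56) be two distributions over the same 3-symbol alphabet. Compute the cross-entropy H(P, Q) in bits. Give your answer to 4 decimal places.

H(P,Q) = −Σ p·log₂ q.
  −0.67·log₂(0.16) = 1.77138
  −0.24·log₂(0.28) = 0.44076
  −0.09·log₂(0.56) = 0.07529
H(P,Q) = 2.2874 bits.

2.2874 bits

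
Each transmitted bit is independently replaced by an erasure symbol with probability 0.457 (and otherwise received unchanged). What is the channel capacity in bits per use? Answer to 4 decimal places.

0.5430 bits

Binary erasure channel: capacity C = 1 − ε.
C = 1 − 0.457 = 0.5430 bits per channel use.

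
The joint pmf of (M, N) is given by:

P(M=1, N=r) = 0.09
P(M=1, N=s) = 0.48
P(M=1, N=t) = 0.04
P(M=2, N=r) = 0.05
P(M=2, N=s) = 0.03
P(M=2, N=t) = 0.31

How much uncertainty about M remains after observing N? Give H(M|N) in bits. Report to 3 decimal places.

Chain rule: H(M|N) = H(M,N) − H(N).
Marginals: p(M) = (0.6100, 0.3900), p(N) = (0.1400, 0.5100, 0.3500).
H(M,N) = 1.8983 bits; H(N) = 1.4226 bits.
H(M|N) = 1.8983 − 1.4226 = 0.476 bits.

0.476 bits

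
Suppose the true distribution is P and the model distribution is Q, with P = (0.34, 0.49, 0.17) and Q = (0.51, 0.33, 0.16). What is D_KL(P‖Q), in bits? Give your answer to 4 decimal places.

D(P‖Q) = Σ p·log₂(p/q).
  0.34·log₂(0.34/0.51) = -0.19889
  0.49·log₂(0.49/0.33) = 0.27945
  0.17·log₂(0.17/0.16) = 0.01487
D(P‖Q) = 0.0954 bits.

0.0954 bits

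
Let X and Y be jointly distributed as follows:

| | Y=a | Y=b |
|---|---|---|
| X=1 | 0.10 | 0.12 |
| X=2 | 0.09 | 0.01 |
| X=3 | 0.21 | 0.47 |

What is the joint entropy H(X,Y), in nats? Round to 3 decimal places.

1.430 nats

H(X,Y) = −Σ p(x,y)·ln p(x,y) over all 6 cells.
  cell (1,a): −0.10·ln0.10 = 0.2303
  cell (1,b): −0.12·ln0.12 = 0.2544
  cell (2,a): −0.09·ln0.09 = 0.2167
  cell (2,b): −0.01·ln0.01 = 0.0461
  cell (3,a): −0.21·ln0.21 = 0.3277
  cell (3,b): −0.47·ln0.47 = 0.3549
Sum = 1.430 nats.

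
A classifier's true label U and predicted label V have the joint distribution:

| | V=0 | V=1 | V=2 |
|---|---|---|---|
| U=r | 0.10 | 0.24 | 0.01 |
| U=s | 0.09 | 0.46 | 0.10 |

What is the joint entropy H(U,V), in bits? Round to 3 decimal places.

2.053 bits

H(U,V) = −Σ p(x,y)·log₂ p(x,y) over all 6 cells.
  cell (r,0): −0.10·log₂0.10 = 0.3322
  cell (r,1): −0.24·log₂0.24 = 0.4941
  cell (r,2): −0.01·log₂0.01 = 0.0664
  cell (s,0): −0.09·log₂0.09 = 0.3127
  cell (s,1): −0.46·log₂0.46 = 0.5153
  cell (s,2): −0.10·log₂0.10 = 0.3322
Sum = 2.053 bits.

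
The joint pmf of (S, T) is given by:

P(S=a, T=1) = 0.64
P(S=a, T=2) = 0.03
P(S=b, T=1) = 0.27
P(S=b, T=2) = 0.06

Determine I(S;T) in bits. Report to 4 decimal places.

Marginals: p(S) = (0.6700, 0.3300), p(T) = (0.9100, 0.0900).
I(S;T) = H(S) + H(T) − H(S,T).
H(S) = 0.9149, H(T) = 0.4365, H(S,T) = 1.3174.
I(S;T) = 0.9149 + 0.4365 − 1.3174 = 0.0340 bits.

0.0340 bits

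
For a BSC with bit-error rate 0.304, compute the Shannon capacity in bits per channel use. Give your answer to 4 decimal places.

0.1139 bits

Binary symmetric channel: C = 1 − h₂(ε) where h₂ is the binary entropy function.
h₂(0.304) = −0.304·log₂0.304 − 0.696·log₂0.696 = 0.8861.
C = 1 − 0.8861 = 0.1139 bits per channel use.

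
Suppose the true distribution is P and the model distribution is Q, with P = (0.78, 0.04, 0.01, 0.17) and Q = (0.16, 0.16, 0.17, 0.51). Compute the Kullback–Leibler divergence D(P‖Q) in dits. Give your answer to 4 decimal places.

D(P‖Q) = Σ p·log₁₀(p/q).
  0.78·log₁₀(0.78/0.16) = 0.53662
  0.04·log₁₀(0.04/0.16) = -0.02408
  0.01·log₁₀(0.01/0.17) = -0.01230
  0.17·log₁₀(0.17/0.51) = -0.08111
D(P‖Q) = 0.4191 dits.

0.4191 dits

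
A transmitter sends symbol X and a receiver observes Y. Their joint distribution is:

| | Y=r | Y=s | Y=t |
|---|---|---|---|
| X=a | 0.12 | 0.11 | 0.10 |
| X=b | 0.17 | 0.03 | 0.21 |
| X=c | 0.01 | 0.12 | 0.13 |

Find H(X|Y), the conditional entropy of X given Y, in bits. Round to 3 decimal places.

1.377 bits

Marginals: p(X) = (0.3300, 0.4100, 0.2600), p(Y) = (0.3000, 0.2600, 0.4400).
H(X|Y) = Σ p(Y) · H(X|Y=·).
  Y=r: p=0.3000, H(X|Y=r) = 1.1567
  Y=s: p=0.2600, H(X|Y=s) = 1.3994
  Y=t: p=0.4400, H(X|Y=t) = 1.5148
Weighted sum = 1.377 bits.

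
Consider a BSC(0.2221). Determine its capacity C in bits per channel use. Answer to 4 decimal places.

0.2360 bits

Binary symmetric channel: C = 1 − h₂(ε) where h₂ is the binary entropy function.
h₂(0.2221) = −0.2221·log₂0.2221 − 0.7779·log₂0.7779 = 0.7640.
C = 1 − 0.7640 = 0.2360 bits per channel use.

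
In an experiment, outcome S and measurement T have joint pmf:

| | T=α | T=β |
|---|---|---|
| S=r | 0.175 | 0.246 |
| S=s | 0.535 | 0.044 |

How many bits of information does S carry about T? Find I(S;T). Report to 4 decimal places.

Marginals: p(S) = (0.4210, 0.5790), p(T) = (0.7100, 0.2900).
I(S;T) = Σ p(x,y)·log₂[p(x,y)/(p(x)p(y))].
  (r,α): 0.175·log₂(0.5855) = -0.13516
  (r,β): 0.246·log₂(2.0149) = 0.24864
  (s,α): 0.535·log₂(1.3014) = 0.20335
  (s,β): 0.044·log₂(0.2620) = -0.08501
Sum = 0.2318 bits.

0.2318 bits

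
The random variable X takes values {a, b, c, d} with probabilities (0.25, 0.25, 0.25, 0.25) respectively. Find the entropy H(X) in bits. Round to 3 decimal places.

H(X) = −Σ p·log₂ p.
  −(0.25)·log₂(0.25) = 0.5000
  −(0.25)·log₂(0.25) = 0.5000
  −(0.25)·log₂(0.25) = 0.5000
  −(0.25)·log₂(0.25) = 0.5000
Sum: 0.5000 + 0.5000 + 0.5000 + 0.5000 = 2.000 bits.

2.000 bits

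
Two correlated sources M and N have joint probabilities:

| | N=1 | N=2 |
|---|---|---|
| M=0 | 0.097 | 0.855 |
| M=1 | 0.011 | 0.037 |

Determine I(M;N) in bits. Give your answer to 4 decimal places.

0.0044 bits

Marginals: p(M) = (0.9520, 0.0480), p(N) = (0.1080, 0.8920).
I(M;N) = Σ p(x,y)·log₂[p(x,y)/(p(x)p(y))].
  (0,1): 0.097·log₂(0.9434) = -0.00815
  (0,2): 0.855·log₂(1.0068) = 0.00842
  (1,1): 0.011·log₂(2.1219) = 0.01194
  (1,2): 0.037·log₂(0.8642) = -0.00779
Sum = 0.0044 bits.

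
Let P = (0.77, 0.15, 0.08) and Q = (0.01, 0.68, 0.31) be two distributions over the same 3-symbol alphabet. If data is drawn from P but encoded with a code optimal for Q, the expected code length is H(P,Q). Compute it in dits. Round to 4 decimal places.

H(P,Q) = −Σ p·log₁₀ q.
  −0.77·log₁₀(0.01) = 1.54000
  −0.15·log₁₀(0.68) = 0.02512
  −0.08·log₁₀(0.31) = 0.04069
H(P,Q) = 1.6058 dits.

1.6058 dits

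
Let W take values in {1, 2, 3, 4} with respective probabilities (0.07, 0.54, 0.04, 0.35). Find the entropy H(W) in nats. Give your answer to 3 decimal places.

1.015 nats

H(W) = −Σ p·ln p.
  −(0.07)·ln(0.07) = 0.1861
  −(0.54)·ln(0.54) = 0.3327
  −(0.04)·ln(0.04) = 0.1288
  −(0.35)·ln(0.35) = 0.3674
Sum: 0.1861 + 0.3327 + 0.1288 + 0.3674 = 1.015 nats.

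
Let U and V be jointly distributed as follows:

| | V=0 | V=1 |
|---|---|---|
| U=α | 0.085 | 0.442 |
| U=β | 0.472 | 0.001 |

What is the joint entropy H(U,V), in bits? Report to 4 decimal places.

1.3441 bits

H(U,V) = −Σ p(x,y)·log₂ p(x,y) over all 4 cells.
  cell (α,0): −0.085·log₂0.085 = 0.30229
  cell (α,1): −0.442·log₂0.442 = 0.52062
  cell (β,0): −0.472·log₂0.472 = 0.51124
  cell (β,1): −0.001·log₂0.001 = 0.00997
Sum = 1.3441 bits.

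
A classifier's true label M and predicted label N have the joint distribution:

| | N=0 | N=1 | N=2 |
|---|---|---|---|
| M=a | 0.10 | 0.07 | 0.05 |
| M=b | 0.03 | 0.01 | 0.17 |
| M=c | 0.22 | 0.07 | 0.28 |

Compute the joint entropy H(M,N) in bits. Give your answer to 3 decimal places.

H(M,N) = −Σ p(x,y)·log₂ p(x,y) over all 9 cells.
  cell (a,0): −0.10·log₂0.10 = 0.3322
  cell (a,1): −0.07·log₂0.07 = 0.2686
  cell (a,2): −0.05·log₂0.05 = 0.2161
  cell (b,0): −0.03·log₂0.03 = 0.1518
  cell (b,1): −0.01·log₂0.01 = 0.0664
  cell (b,2): −0.17·log₂0.17 = 0.4346
  cell (c,0): −0.22·log₂0.22 = 0.4806
  cell (c,1): −0.07·log₂0.07 = 0.2686
  cell (c,2): −0.28·log₂0.28 = 0.5142
Sum = 2.733 bits.

2.733 bits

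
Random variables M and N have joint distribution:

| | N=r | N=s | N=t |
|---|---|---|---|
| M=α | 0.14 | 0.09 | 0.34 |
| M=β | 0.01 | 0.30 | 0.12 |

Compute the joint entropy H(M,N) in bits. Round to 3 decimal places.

H(M,N) = −Σ p(x,y)·log₂ p(x,y) over all 6 cells.
  cell (α,r): −0.14·log₂0.14 = 0.3971
  cell (α,s): −0.09·log₂0.09 = 0.3127
  cell (α,t): −0.34·log₂0.34 = 0.5292
  cell (β,r): −0.01·log₂0.01 = 0.0664
  cell (β,s): −0.30·log₂0.30 = 0.5211
  cell (β,t): −0.12·log₂0.12 = 0.3671
Sum = 2.194 bits.

2.194 bits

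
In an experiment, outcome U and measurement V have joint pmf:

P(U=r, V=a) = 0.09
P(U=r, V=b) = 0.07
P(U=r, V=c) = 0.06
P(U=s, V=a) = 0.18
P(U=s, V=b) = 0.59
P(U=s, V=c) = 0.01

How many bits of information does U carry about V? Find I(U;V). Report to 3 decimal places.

Marginals: p(U) = (0.2200, 0.7800), p(V) = (0.2700, 0.6600, 0.0700).
I(U;V) = H(U) + H(V) − H(U,V).
H(U) = 0.7602, H(V) = 1.1742, H(U,V) = 1.7856.
I(U;V) = 0.7602 + 1.1742 − 1.7856 = 0.149 bits.

0.149 bits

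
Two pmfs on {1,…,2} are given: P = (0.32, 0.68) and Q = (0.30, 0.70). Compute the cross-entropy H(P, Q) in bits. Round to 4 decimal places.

H(P,Q) = −Σ p·log₂ q.
  −0.32·log₂(0.30) = 0.55583
  −0.68·log₂(0.70) = 0.34991
H(P,Q) = 0.9057 bits.

0.9057 bits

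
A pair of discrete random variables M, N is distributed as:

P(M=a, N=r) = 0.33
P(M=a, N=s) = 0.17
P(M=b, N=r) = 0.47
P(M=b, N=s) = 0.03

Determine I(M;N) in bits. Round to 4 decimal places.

0.0958 bits

Marginals: p(M) = (0.5000, 0.5000), p(N) = (0.8000, 0.2000).
I(M;N) = H(M) + H(N) − H(M,N).
H(M) = 1.0000, H(N) = 0.7219, H(M,N) = 1.6261.
I(M;N) = 1.0000 + 0.7219 − 1.6261 = 0.0958 bits.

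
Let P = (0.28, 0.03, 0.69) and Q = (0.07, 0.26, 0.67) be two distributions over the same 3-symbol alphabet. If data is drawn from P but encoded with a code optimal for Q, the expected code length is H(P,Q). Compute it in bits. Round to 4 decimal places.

1.5312 bits

H(P,Q) = −Σ p·log₂ q.
  −0.28·log₂(0.07) = 1.07422
  −0.03·log₂(0.26) = 0.05830
  −0.69·log₂(0.67) = 0.39866
H(P,Q) = 1.5312 bits.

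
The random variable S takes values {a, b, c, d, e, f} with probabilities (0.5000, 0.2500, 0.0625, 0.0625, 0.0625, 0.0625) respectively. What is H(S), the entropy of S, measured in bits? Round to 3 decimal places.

2.000 bits

H(S) = −Σ p·log₂ p.
  −(0.5000)·log₂(0.5000) = 0.5000
  −(0.2500)·log₂(0.2500) = 0.5000
  −(0.0625)·log₂(0.0625) = 0.2500
  −(0.0625)·log₂(0.0625) = 0.2500
  −(0.0625)·log₂(0.0625) = 0.2500
  −(0.0625)·log₂(0.0625) = 0.2500
Sum: 0.5000 + 0.5000 + 0.2500 + 0.2500 + 0.2500 + 0.2500 = 2.000 bits.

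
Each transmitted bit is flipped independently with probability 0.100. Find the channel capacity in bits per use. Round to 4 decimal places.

Binary symmetric channel: C = 1 − h₂(ε) where h₂ is the binary entropy function.
h₂(0.100) = −0.100·log₂0.100 − 0.900·log₂0.900 = 0.4690.
C = 1 − 0.4690 = 0.5310 bits per channel use.

0.5310 bits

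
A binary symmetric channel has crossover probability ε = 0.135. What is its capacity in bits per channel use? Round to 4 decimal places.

Binary symmetric channel: C = 1 − h₂(ε) where h₂ is the binary entropy function.
h₂(0.135) = −0.135·log₂0.135 − 0.865·log₂0.865 = 0.5710.
C = 1 − 0.5710 = 0.4290 bits per channel use.

0.4290 bits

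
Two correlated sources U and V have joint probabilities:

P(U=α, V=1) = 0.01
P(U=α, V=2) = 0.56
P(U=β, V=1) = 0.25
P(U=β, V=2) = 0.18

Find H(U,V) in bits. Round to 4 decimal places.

1.4802 bits

H(U,V) = −Σ p(x,y)·log₂ p(x,y) over all 4 cells.
  cell (α,1): −0.01·log₂0.01 = 0.06644
  cell (α,2): −0.56·log₂0.56 = 0.46844
  cell (β,1): −0.25·log₂0.25 = 0.50000
  cell (β,2): −0.18·log₂0.18 = 0.44531
Sum = 1.4802 bits.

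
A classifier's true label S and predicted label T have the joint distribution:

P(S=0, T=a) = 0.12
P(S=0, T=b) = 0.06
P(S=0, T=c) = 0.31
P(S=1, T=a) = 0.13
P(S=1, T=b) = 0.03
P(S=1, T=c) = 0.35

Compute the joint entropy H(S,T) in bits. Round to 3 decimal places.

H(S,T) = −Σ p(x,y)·log₂ p(x,y) over all 6 cells.
  cell (0,a): −0.12·log₂0.12 = 0.3671
  cell (0,b): −0.06·log₂0.06 = 0.2435
  cell (0,c): −0.31·log₂0.31 = 0.5238
  cell (1,a): −0.13·log₂0.13 = 0.3826
  cell (1,b): −0.03·log₂0.03 = 0.1518
  cell (1,c): −0.35·log₂0.35 = 0.5301
Sum = 2.199 bits.

2.199 bits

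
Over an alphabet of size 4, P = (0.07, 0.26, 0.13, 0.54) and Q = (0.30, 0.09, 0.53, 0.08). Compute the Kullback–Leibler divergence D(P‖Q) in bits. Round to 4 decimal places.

D(P‖Q) = Σ p·log₂(p/q).
  0.07·log₂(0.07/0.30) = -0.14697
  0.26·log₂(0.26/0.09) = 0.39793
  0.13·log₂(0.13/0.53) = -0.26357
  0.54·log₂(0.54/0.08) = 1.48764
D(P‖Q) = 1.4750 bits.

1.4750 bits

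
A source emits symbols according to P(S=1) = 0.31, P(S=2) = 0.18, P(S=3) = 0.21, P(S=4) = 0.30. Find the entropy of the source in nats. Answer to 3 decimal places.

H(S) = −Σ p·ln p.
  −(0.31)·ln(0.31) = 0.3631
  −(0.18)·ln(0.18) = 0.3087
  −(0.21)·ln(0.21) = 0.3277
  −(0.30)·ln(0.30) = 0.3612
Sum: 0.3631 + 0.3087 + 0.3277 + 0.3612 = 1.361 nats.

1.361 nats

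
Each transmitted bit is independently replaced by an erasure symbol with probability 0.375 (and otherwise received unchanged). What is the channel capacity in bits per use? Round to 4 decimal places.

0.6250 bits

Binary erasure channel: capacity C = 1 − ε.
C = 1 − 0.375 = 0.6250 bits per channel use.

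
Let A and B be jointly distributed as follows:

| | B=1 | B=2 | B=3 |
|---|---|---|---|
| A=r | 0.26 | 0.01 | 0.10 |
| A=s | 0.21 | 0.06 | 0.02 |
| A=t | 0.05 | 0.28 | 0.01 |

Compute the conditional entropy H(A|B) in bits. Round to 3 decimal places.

Marginals: p(A) = (0.3700, 0.2900, 0.3400), p(B) = (0.5200, 0.3500, 0.1300).
H(A|B) = Σ p(B) · H(A|B=·).
  B=1: p=0.5200, H(A|B=1) = 1.3531
  B=2: p=0.3500, H(A|B=2) = 0.8403
  B=3: p=0.1300, H(A|B=3) = 0.9913
Weighted sum = 1.127 bits.

1.127 bits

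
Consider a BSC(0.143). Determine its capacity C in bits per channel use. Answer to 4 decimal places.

Binary symmetric channel: C = 1 − h₂(ε) where h₂ is the binary entropy function.
h₂(0.143) = −0.143·log₂0.143 − 0.857·log₂0.857 = 0.5920.
C = 1 − 0.5920 = 0.4080 bits per channel use.

0.4080 bits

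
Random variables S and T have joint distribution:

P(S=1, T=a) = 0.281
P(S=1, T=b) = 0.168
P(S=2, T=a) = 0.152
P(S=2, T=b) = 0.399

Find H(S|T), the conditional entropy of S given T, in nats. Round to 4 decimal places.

Marginals: p(S) = (0.4490, 0.5510), p(T) = (0.4330, 0.5670).
H(S|T) = Σ p(T) · H(S|T=·).
  T=a: p=0.4330, H(S|T=a) = 0.6481
  T=b: p=0.5670, H(S|T=b) = 0.6077
Weighted sum = 0.6252 nats.

0.6252 nats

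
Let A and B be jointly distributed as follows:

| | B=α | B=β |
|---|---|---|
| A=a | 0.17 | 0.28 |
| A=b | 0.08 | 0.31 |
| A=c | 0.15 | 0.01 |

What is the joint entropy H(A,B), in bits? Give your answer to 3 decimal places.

2.241 bits

H(A,B) = −Σ p(x,y)·log₂ p(x,y) over all 6 cells.
  cell (a,α): −0.17·log₂0.17 = 0.4346
  cell (a,β): −0.28·log₂0.28 = 0.5142
  cell (b,α): −0.08·log₂0.08 = 0.2915
  cell (b,β): −0.31·log₂0.31 = 0.5238
  cell (c,α): −0.15·log₂0.15 = 0.4105
  cell (c,β): −0.01·log₂0.01 = 0.0664
Sum = 2.241 bits.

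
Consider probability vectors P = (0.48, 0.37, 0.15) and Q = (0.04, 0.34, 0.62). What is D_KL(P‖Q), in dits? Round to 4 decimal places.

0.4391 dits

D(P‖Q) = Σ p·log₁₀(p/q).
  0.48·log₁₀(0.48/0.04) = 0.51801
  0.37·log₁₀(0.37/0.34) = 0.01359
  0.15·log₁₀(0.15/0.62) = -0.09245
D(P‖Q) = 0.4391 dits.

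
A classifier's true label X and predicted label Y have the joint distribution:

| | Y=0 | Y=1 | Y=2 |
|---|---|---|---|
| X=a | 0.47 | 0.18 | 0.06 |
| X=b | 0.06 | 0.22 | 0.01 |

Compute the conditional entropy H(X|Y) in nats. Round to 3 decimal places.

0.491 nats

Chain rule: H(X|Y) = H(X,Y) − H(Y).
Marginals: p(X) = (0.7100, 0.2900), p(Y) = (0.5300, 0.4000, 0.0700).
H(X,Y) = 1.3803 nats; H(Y) = 0.8891 nats.
H(X|Y) = 1.3803 − 0.8891 = 0.491 nats.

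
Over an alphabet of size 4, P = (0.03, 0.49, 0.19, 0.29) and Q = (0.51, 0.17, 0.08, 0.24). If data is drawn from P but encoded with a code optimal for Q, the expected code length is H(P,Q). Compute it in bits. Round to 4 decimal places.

2.5712 bits

H(P,Q) = −Σ p·log₂ q.
  −0.03·log₂(0.51) = 0.02914
  −0.49·log₂(0.17) = 1.25263
  −0.19·log₂(0.08) = 0.69233
  −0.29·log₂(0.24) = 0.59708
H(P,Q) = 2.5712 bits.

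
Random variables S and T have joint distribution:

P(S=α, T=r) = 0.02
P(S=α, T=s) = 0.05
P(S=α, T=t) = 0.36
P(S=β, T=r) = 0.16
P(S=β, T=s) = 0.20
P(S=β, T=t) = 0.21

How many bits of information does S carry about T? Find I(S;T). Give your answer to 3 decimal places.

0.174 bits

Marginals: p(S) = (0.4300, 0.5700), p(T) = (0.1800, 0.2500, 0.5700).
I(S;T) = Σ p(x,y)·log₂[p(x,y)/(p(x)p(y))].
  (α,r): 0.02·log₂(0.2584) = -0.0390
  (α,s): 0.05·log₂(0.4651) = -0.0552
  (α,t): 0.36·log₂(1.4688) = 0.1997
  (β,r): 0.16·log₂(1.5595) = 0.1026
  (β,s): 0.20·log₂(1.4035) = 0.0978
  (β,t): 0.21·log₂(0.6464) = -0.1322
Sum = 0.174 bits.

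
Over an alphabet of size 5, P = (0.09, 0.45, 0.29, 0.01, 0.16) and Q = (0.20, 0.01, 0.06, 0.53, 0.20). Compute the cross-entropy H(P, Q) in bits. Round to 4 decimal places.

4.7565 bits

H(P,Q) = −Σ p·log₂ q.
  −0.09·log₂(0.20) = 0.20897
  −0.45·log₂(0.01) = 2.98974
  −0.29·log₂(0.06) = 1.17708
  −0.01·log₂(0.53) = 0.00916
  −0.16·log₂(0.20) = 0.37151
H(P,Q) = 4.7565 bits.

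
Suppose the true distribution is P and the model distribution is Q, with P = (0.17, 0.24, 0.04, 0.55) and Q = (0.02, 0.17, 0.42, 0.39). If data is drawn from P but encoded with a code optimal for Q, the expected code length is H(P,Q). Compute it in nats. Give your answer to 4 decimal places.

H(P,Q) = −Σ p·ln q.
  −0.17·ln(0.02) = 0.66504
  −0.24·ln(0.17) = 0.42527
  −0.04·ln(0.42) = 0.03470
  −0.55·ln(0.39) = 0.51788
H(P,Q) = 1.6429 nats.

1.6429 nats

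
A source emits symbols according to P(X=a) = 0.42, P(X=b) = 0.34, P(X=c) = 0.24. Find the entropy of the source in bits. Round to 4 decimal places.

1.5490 bits

H(X) = −Σ p·log₂ p.
  −(0.42)·log₂(0.42) = 0.52565
  −(0.34)·log₂(0.34) = 0.52917
  −(0.24)·log₂(0.24) = 0.49413
Sum: 0.52565 + 0.52917 + 0.49413 = 1.5490 bits.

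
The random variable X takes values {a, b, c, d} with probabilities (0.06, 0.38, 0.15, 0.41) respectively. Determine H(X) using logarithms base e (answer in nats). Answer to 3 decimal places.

H(X) = −Σ p·ln p.
  −(0.06)·ln(0.06) = 0.1688
  −(0.38)·ln(0.38) = 0.3677
  −(0.15)·ln(0.15) = 0.2846
  −(0.41)·ln(0.41) = 0.3656
Sum: 0.1688 + 0.3677 + 0.2846 + 0.3656 = 1.187 nats.

1.187 nats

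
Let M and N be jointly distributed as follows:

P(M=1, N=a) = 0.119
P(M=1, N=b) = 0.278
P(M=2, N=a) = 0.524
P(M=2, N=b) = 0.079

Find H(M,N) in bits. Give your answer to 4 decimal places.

H(M,N) = −Σ p(x,y)·log₂ p(x,y) over all 4 cells.
  cell (1,a): −0.119·log₂0.119 = 0.36545
  cell (1,b): −0.278·log₂0.278 = 0.51342
  cell (2,a): −0.524·log₂0.524 = 0.48856
  cell (2,b): −0.079·log₂0.079 = 0.28930
Sum = 1.6567 bits.

1.6567 bits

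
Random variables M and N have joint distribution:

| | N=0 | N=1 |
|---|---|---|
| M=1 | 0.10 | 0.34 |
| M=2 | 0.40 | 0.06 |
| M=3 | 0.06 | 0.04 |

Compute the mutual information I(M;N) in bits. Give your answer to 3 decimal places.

Marginals: p(M) = (0.4400, 0.4600, 0.1000), p(N) = (0.5600, 0.4400).
I(M;N) = Σ p(x,y)·log₂[p(x,y)/(p(x)p(y))].
  (1,0): 0.10·log₂(0.4058) = -0.1301
  (1,1): 0.34·log₂(1.7562) = 0.2762
  (2,0): 0.40·log₂(1.5528) = 0.2539
  (2,1): 0.06·log₂(0.2964) = -0.1053
  (3,0): 0.06·log₂(1.0714) = 0.0060
  (3,1): 0.04·log₂(0.9091) = -0.0055
Sum = 0.295 bits.

0.295 bits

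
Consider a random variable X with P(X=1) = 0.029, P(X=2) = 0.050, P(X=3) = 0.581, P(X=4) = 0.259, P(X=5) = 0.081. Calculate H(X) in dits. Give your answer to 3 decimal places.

H(X) = −Σ p·log₁₀ p.
  −(0.029)·log₁₀(0.029) = 0.0446
  −(0.050)·log₁₀(0.050) = 0.0651
  −(0.581)·log₁₀(0.581) = 0.1370
  −(0.259)·log₁₀(0.259) = 0.1520
  −(0.081)·log₁₀(0.081) = 0.0884
Sum: 0.0446 + 0.0651 + 0.1370 + 0.1520 + 0.0884 = 0.487 dits.

0.487 dits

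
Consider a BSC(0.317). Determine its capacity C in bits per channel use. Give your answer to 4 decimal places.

0.0989 bits

Binary symmetric channel: C = 1 − h₂(ε) where h₂ is the binary entropy function.
h₂(0.317) = −0.317·log₂0.317 − 0.683·log₂0.683 = 0.9011.
C = 1 − 0.9011 = 0.0989 bits per channel use.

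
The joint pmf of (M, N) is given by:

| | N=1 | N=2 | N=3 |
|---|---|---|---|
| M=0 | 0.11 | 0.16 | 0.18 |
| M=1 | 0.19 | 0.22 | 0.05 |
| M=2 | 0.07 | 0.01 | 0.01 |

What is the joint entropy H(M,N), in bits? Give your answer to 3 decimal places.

2.772 bits

H(M,N) = −Σ p(x,y)·log₂ p(x,y) over all 9 cells.
  cell (0,1): −0.11·log₂0.11 = 0.3503
  cell (0,2): −0.16·log₂0.16 = 0.4230
  cell (0,3): −0.18·log₂0.18 = 0.4453
  cell (1,1): −0.19·log₂0.19 = 0.4552
  cell (1,2): −0.22·log₂0.22 = 0.4806
  cell (1,3): −0.05·log₂0.05 = 0.2161
  cell (2,1): −0.07·log₂0.07 = 0.2686
  cell (2,2): −0.01·log₂0.01 = 0.0664
  cell (2,3): −0.01·log₂0.01 = 0.0664
Sum = 2.772 bits.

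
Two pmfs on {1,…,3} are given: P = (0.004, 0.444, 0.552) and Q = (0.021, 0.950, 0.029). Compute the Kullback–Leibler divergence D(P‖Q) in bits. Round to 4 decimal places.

1.8495 bits

D(P‖Q) = Σ p·log₂(p/q).
  0.004·log₂(0.004/0.021) = -0.00957
  0.444·log₂(0.444/0.950) = -0.48723
  0.552·log₂(0.552/0.029) = 2.34630
D(P‖Q) = 1.8495 bits.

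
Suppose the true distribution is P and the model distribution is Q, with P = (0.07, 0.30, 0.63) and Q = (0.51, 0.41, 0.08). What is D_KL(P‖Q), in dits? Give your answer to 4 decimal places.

D(P‖Q) = Σ p·log₁₀(p/q).
  0.07·log₁₀(0.07/0.51) = -0.06037
  0.30·log₁₀(0.30/0.41) = -0.04070
  0.63·log₁₀(0.63/0.08) = 0.56464
D(P‖Q) = 0.4636 dits.

0.4636 dits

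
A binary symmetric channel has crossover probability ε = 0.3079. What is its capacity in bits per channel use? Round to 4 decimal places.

0.1093 bits

Binary symmetric channel: C = 1 − h₂(ε) where h₂ is the binary entropy function.
h₂(0.3079) = −0.3079·log₂0.3079 − 0.6921·log₂0.6921 = 0.8907.
C = 1 − 0.8907 = 0.1093 bits per channel use.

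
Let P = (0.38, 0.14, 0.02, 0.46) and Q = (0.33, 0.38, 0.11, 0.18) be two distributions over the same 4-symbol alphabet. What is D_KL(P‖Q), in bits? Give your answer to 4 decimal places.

D(P‖Q) = Σ p·log₂(p/q).
  0.38·log₂(0.38/0.33) = 0.07734
  0.14·log₂(0.14/0.38) = -0.20168
  0.02·log₂(0.02/0.11) = -0.04919
  0.46·log₂(0.46/0.18) = 0.62267
D(P‖Q) = 0.4491 bits.

0.4491 bits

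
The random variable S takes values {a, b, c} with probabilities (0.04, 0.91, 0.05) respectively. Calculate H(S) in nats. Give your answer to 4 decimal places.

0.3644 nats

H(S) = −Σ p·ln p.
  −(0.04)·ln(0.04) = 0.12876
  −(0.91)·ln(0.91) = 0.08582
  −(0.05)·ln(0.05) = 0.14979
Sum: 0.12876 + 0.08582 + 0.14979 = 0.3644 nats.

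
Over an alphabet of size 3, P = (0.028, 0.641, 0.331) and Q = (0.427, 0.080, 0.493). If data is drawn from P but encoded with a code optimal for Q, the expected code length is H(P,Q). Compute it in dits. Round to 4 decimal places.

H(P,Q) = −Σ p·log₁₀ q.
  −0.028·log₁₀(0.427) = 0.01035
  −0.641·log₁₀(0.080) = 0.70312
  −0.331·log₁₀(0.493) = 0.10167
H(P,Q) = 0.8151 dits.

0.8151 dits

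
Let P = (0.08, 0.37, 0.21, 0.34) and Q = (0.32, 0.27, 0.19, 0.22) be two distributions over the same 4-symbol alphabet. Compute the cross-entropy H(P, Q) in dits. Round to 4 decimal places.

H(P,Q) = −Σ p·log₁₀ q.
  −0.08·log₁₀(0.32) = 0.03959
  −0.37·log₁₀(0.27) = 0.21040
  −0.21·log₁₀(0.19) = 0.15146
  −0.34·log₁₀(0.22) = 0.22358
H(P,Q) = 0.6250 dits.

0.6250 dits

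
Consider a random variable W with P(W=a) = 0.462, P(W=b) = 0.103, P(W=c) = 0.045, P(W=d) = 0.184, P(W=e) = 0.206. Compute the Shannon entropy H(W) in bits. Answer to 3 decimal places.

1.973 bits

H(W) = −Σ p·log₂ p.
  −(0.462)·log₂(0.462) = 0.5147
  −(0.103)·log₂(0.103) = 0.3378
  −(0.045)·log₂(0.045) = 0.2013
  −(0.184)·log₂(0.184) = 0.4494
  −(0.206)·log₂(0.206) = 0.4695
Sum: 0.5147 + 0.3378 + 0.2013 + 0.4494 + 0.4695 = 1.973 bits.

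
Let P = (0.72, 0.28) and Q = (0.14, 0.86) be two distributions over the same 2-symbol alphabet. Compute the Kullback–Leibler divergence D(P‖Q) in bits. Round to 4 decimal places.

D(P‖Q) = Σ p·log₂(p/q).
  0.72·log₂(0.72/0.14) = 1.70105
  0.28·log₂(0.28/0.86) = -0.45329
D(P‖Q) = 1.2478 bits.

1.2478 bits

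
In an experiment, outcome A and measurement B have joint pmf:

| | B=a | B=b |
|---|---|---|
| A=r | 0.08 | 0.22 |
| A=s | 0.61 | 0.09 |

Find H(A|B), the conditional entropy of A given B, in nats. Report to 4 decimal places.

Chain rule: H(A|B) = H(A,B) − H(B).
Marginals: p(A) = (0.3000, 0.7000), p(B) = (0.6900, 0.3100).
H(A,B) = 1.0534 nats; H(B) = 0.6191 nats.
H(A|B) = 1.0534 − 0.6191 = 0.4343 nats.

0.4343 nats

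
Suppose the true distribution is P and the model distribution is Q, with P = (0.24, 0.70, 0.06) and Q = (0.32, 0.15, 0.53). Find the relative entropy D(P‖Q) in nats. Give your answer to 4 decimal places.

0.8786 nats

D(P‖Q) = Σ p·ln(p/q).
  0.24·ln(0.24/0.32) = -0.06904
  0.70·ln(0.70/0.15) = 1.07831
  0.06·ln(0.06/0.53) = -0.13071
D(P‖Q) = 0.8786 nats.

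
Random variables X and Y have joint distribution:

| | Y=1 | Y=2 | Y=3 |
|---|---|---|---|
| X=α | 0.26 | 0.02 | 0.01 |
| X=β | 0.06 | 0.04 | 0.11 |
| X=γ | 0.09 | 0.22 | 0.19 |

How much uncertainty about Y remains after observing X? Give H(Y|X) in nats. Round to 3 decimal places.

0.847 nats

Marginals: p(X) = (0.2900, 0.2100, 0.5000), p(Y) = (0.4100, 0.2800, 0.3100).
H(Y|X) = Σ p(X) · H(Y|X=·).
  X=α: p=0.2900, H(Y|X=α) = 0.3984
  X=β: p=0.2100, H(Y|X=β) = 1.0125
  X=γ: p=0.5000, H(Y|X=γ) = 1.0376
Weighted sum = 0.847 nats.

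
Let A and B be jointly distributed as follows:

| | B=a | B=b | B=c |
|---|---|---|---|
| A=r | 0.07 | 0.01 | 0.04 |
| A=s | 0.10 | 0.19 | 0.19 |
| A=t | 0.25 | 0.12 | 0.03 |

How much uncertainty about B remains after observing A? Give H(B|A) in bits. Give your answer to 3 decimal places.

1.378 bits

Chain rule: H(B|A) = H(A,B) − H(A).
Marginals: p(A) = (0.1200, 0.4800, 0.4000), p(B) = (0.4200, 0.3200, 0.2600).
H(A,B) = 2.7822 bits; H(A) = 1.4041 bits.
H(B|A) = 2.7822 − 1.4041 = 1.378 bits.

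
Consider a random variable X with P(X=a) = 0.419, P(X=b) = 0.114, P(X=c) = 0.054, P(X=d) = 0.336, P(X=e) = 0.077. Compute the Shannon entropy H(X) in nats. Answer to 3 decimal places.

H(X) = −Σ p·ln p.
  −(0.419)·ln(0.419) = 0.3645
  −(0.114)·ln(0.114) = 0.2476
  −(0.054)·ln(0.054) = 0.1576
  −(0.336)·ln(0.336) = 0.3665
  −(0.077)·ln(0.077) = 0.1974
Sum: 0.3645 + 0.2476 + 0.1576 + 0.3665 + 0.1974 = 1.334 nats.

1.334 nats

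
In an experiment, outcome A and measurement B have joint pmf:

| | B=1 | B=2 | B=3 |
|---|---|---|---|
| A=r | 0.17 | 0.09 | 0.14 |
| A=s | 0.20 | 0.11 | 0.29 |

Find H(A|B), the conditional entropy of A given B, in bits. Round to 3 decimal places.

0.958 bits

Chain rule: H(A|B) = H(A,B) − H(B).
Marginals: p(A) = (0.4000, 0.6000), p(B) = (0.3700, 0.2000, 0.4300).
H(A,B) = 2.4769 bits; H(B) = 1.5187 bits.
H(A|B) = 2.4769 − 1.5187 = 0.958 bits.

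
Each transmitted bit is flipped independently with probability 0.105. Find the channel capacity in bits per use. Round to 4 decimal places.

Binary symmetric channel: C = 1 − h₂(ε) where h₂ is the binary entropy function.
h₂(0.105) = −0.105·log₂0.105 − 0.895·log₂0.895 = 0.4846.
C = 1 − 0.4846 = 0.5154 bits per channel use.

0.5154 bits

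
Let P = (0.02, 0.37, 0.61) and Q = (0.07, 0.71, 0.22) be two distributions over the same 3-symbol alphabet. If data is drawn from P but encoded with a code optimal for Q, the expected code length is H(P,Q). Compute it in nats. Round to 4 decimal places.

1.1035 nats

H(P,Q) = −Σ p·ln q.
  −0.02·ln(0.07) = 0.05319
  −0.37·ln(0.71) = 0.12672
  −0.61·ln(0.22) = 0.92362
H(P,Q) = 1.1035 nats.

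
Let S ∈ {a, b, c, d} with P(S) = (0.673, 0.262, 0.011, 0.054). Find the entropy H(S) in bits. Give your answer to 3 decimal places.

1.190 bits

H(S) = −Σ p·log₂ p.
  −(0.673)·log₂(0.673) = 0.3845
  −(0.262)·log₂(0.262) = 0.5063
  −(0.011)·log₂(0.011) = 0.0716
  −(0.054)·log₂(0.054) = 0.2274
Sum: 0.3845 + 0.5063 + 0.0716 + 0.2274 = 1.190 bits.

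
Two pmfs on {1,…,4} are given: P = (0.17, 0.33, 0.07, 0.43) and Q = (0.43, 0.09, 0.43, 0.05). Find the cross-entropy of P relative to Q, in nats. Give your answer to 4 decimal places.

2.2853 nats

H(P,Q) = −Σ p·ln q.
  −0.17·ln(0.43) = 0.14347
  −0.33·ln(0.09) = 0.79462
  −0.07·ln(0.43) = 0.05908
  −0.43·ln(0.05) = 1.28816
H(P,Q) = 2.2853 nats.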